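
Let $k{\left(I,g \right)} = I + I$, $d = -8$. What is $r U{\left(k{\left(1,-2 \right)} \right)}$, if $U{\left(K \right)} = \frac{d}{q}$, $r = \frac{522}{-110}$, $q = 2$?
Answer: $\frac{1044}{55} \approx 18.982$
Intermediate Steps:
$k{\left(I,g \right)} = 2 I$
$r = - \frac{261}{55}$ ($r = 522 \left(- \frac{1}{110}\right) = - \frac{261}{55} \approx -4.7455$)
$U{\left(K \right)} = -4$ ($U{\left(K \right)} = - \frac{8}{2} = \left(-8\right) \frac{1}{2} = -4$)
$r U{\left(k{\left(1,-2 \right)} \right)} = \left(- \frac{261}{55}\right) \left(-4\right) = \frac{1044}{55}$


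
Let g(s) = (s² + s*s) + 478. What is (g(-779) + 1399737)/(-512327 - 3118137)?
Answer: -2613897/3630464 ≈ -0.71999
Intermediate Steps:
g(s) = 478 + 2*s² (g(s) = (s² + s²) + 478 = 2*s² + 478 = 478 + 2*s²)
(g(-779) + 1399737)/(-512327 - 3118137) = ((478 + 2*(-779)²) + 1399737)/(-512327 - 3118137) = ((478 + 2*606841) + 1399737)/(-3630464) = ((478 + 1213682) + 1399737)*(-1/3630464) = (1214160 + 1399737)*(-1/3630464) = 2613897*(-1/3630464) = -2613897/3630464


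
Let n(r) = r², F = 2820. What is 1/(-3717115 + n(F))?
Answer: 1/4235285 ≈ 2.3611e-7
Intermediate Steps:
1/(-3717115 + n(F)) = 1/(-3717115 + 2820²) = 1/(-3717115 + 7952400) = 1/4235285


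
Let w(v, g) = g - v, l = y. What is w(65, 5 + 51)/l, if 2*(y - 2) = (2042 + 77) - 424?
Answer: -18/1699 ≈ -0.010594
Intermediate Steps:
y = 1699/2 (y = 2 + ((2042 + 77) - 424)/2 = 2 + (2119 - 424)/2 = 2 + (½)*1695 = 2 + 1695/2 = 1699/2 ≈ 849.50)
l = 1699/2 ≈ 849.50
w(65, 5 + 51)/l = ((5 + 51) - 1*65)/(1699/2) = (56 - 65)*(2/1699) = -9*2/1699 = -18/1699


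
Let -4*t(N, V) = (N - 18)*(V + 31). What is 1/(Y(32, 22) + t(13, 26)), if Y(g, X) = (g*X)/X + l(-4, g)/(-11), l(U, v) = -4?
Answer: 44/4559 ≈ 0.0096512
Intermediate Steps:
t(N, V) = -(-18 + N)*(31 + V)/4 (t(N, V) = -(N - 18)*(V + 31)/4 = -(-18 + N)*(31 + V)/4)
Y(g, X) = 4/11 + g (Y(g, X) = (g*X)/X - 4/(-11) = (X*g)/X - 4*(-1/11) = g + 4/11 = 4/11 + g)
1/(Y(32, 22) + t(13, 26)) = 1/((4/11 + 32) + (279/2 - 31/4*13 + (9/2)*26 - 1/4*13*26)) = 1/(356/11 + (279/2 - 403/4 + 117 - 169/2)) = 1/(356/11 + 285/4) = 1/(4559/44) = 44/4559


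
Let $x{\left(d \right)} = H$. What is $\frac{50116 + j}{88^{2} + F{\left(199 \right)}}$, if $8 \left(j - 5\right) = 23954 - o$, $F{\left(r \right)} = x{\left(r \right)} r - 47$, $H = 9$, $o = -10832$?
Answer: $\frac{217877}{37952} \approx 5.7409$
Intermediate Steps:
$x{\left(d \right)} = 9$
$F{\left(r \right)} = -47 + 9 r$ ($F{\left(r \right)} = 9 r - 47 = -47 + 9 r$)
$j = \frac{17413}{4}$ ($j = 5 + \frac{23954 - -10832}{8} = 5 + \frac{23954 + 10832}{8} = 5 + \frac{1}{8} \cdot 34786 = 5 + \frac{17393}{4} = \frac{17413}{4} \approx 4353.3$)
$\frac{50116 + j}{88^{2} + F{\left(199 \right)}} = \frac{50116 + \frac{17413}{4}}{88^{2} + \left(-47 + 9 \cdot 199\right)} = \frac{217877}{4 \left(7744 + \left(-47 + 1791\right)\right)} = \frac{217877}{4 \left(7744 + 1744\right)} = \frac{217877}{4 \cdot 9488} = \frac{217877}{4} \cdot \frac{1}{9488} = \frac{217877}{37952}$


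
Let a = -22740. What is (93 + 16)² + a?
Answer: -10859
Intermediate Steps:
(93 + 16)² + a = (93 + 16)² - 22740 = 109² - 22740 = 11881 - 22740 = -10859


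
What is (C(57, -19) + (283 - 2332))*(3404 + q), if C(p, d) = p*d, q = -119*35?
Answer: 2383452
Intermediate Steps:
q = -4165
C(p, d) = d*p
(C(57, -19) + (283 - 2332))*(3404 + q) = (-19*57 + (283 - 2332))*(3404 - 4165) = (-1083 - 2049)*(-761) = -3132*(-761) = 2383452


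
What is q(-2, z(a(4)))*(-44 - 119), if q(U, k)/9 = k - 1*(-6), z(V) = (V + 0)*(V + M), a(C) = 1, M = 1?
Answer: -11736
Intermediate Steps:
z(V) = V*(1 + V) (z(V) = (V + 0)*(V + 1) = V*(1 + V))
q(U, k) = 54 + 9*k (q(U, k) = 9*(k - 1*(-6)) = 9*(k + 6) = 9*(6 + k) = 54 + 9*k)
q(-2, z(a(4)))*(-44 - 119) = (54 + 9*(1*(1 + 1)))*(-44 - 119) = (54 + 9*(1*2))*(-163) = (54 + 9*2)*(-163) = (54 + 18)*(-163) = 72*(-163) = -11736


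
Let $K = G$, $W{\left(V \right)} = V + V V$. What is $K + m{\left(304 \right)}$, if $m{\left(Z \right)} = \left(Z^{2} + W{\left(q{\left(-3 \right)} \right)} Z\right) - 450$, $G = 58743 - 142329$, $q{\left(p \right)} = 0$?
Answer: $8380$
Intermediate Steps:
$W{\left(V \right)} = V + V^{2}$
$G = -83586$
$m{\left(Z \right)} = -450 + Z^{2}$ ($m{\left(Z \right)} = \left(Z^{2} + 0 \left(1 + 0\right) Z\right) - 450 = \left(Z^{2} + 0 \cdot 1 Z\right) - 450 = \left(Z^{2} + 0 Z\right) - 450 = \left(Z^{2} + 0\right) - 450 = Z^{2} - 450 = -450 + Z^{2}$)
$K = -83586$
$K + m{\left(304 \right)} = -83586 - \left(450 - 304^{2}\right) = -83586 + \left(-450 + 92416\right) = -83586 + 91966 = 8380$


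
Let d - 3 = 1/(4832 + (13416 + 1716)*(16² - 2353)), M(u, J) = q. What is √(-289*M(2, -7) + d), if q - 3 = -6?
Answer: √218935663614878777/15863486 ≈ 29.496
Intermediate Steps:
q = -3 (q = 3 - 6 = -3)
M(u, J) = -3
d = 95180915/31726972 (d = 3 + 1/(4832 + (13416 + 1716)*(16² - 2353)) = 3 + 1/(4832 + 15132*(256 - 2353)) = 3 + 1/(4832 + 15132*(-2097)) = 3 + 1/(4832 - 31731804) = 3 + 1/(-31726972) = 3 - 1/31726972 = 95180915/31726972 ≈ 3.0000)
√(-289*M(2, -7) + d) = √(-289*(-3) + 95180915/31726972) = √(867 + 95180915/31726972) = √(27602465639/31726972) = √218935663614878777/15863486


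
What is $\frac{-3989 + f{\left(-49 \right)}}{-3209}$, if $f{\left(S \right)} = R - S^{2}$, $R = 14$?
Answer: $\frac{6376}{3209} \approx 1.9869$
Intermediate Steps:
$f{\left(S \right)} = 14 - S^{2}$
$\frac{-3989 + f{\left(-49 \right)}}{-3209} = \frac{-3989 + \left(14 - \left(-49\right)^{2}\right)}{-3209} = \left(-3989 + \left(14 - 2401\right)\right) \left(- \frac{1}{3209}\right) = \left(-3989 - 2387\right) \left(- \frac{1}{3209}\right) = \left(-6376\right) \left(- \frac{1}{3209}\right) = \frac{6376}{3209}$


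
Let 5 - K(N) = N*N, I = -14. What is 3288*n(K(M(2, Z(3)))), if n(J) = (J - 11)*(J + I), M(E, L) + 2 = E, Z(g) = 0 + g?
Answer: 177552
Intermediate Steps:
Z(g) = g
M(E, L) = -2 + E
K(N) = 5 - N**2 (K(N) = 5 - N*N = 5 - N**2)
n(J) = (-14 + J)*(-11 + J) (n(J) = (J - 11)*(J - 14) = (-11 + J)*(-14 + J) = (-14 + J)*(-11 + J))
3288*n(K(M(2, Z(3)))) = 3288*(154 + (5 - (-2 + 2)**2)**2 - 25*(5 - (-2 + 2)**2)) = 3288*(154 + (5 - 1*0**2)**2 - 25*(5 - 1*0**2)) = 3288*(154 + (5 - 1*0)**2 - 25*(5 - 1*0)) = 3288*(154 + (5 + 0)**2 - 25*(5 + 0)) = 3288*(154 + 5**2 - 25*5) = 3288*(154 + 25 - 125) = 3288*54 = 177552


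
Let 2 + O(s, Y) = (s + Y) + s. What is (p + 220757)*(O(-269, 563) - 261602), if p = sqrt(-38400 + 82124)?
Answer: -57745395303 - 523158*sqrt(10931) ≈ -5.7800e+10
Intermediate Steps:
p = 2*sqrt(10931) (p = sqrt(43724) = 2*sqrt(10931) ≈ 209.10)
O(s, Y) = -2 + Y + 2*s (O(s, Y) = -2 + ((s + Y) + s) = -2 + ((Y + s) + s) = -2 + (Y + 2*s) = -2 + Y + 2*s)
(p + 220757)*(O(-269, 563) - 261602) = (2*sqrt(10931) + 220757)*((-2 + 563 + 2*(-269)) - 261602) = (220757 + 2*sqrt(10931))*((-2 + 563 - 538) - 261602) = (220757 + 2*sqrt(10931))*(23 - 261602) = (220757 + 2*sqrt(10931))*(-261579) = -57745395303 - 523158*sqrt(10931)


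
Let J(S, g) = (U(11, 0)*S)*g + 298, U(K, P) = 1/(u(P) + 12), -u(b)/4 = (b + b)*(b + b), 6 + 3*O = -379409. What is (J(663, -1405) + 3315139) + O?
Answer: 37336069/12 ≈ 3.1113e+6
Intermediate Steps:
O = -379415/3 (O = -2 + (⅓)*(-379409) = -2 - 379409/3 = -379415/3 ≈ -1.2647e+5)
u(b) = -16*b² (u(b) = -4*(b + b)*(b + b) = -4*2*b*2*b = -16*b²)
U(K, P) = 1/(12 - 16*P²) (U(K, P) = 1/(-16*P² + 12) = 1/(12 - 16*P²))
J(S, g) = 298 + S*g/12 (J(S, g) = ((-1/(-12 + 16*0²))*S)*g + 298 = ((-1/(-12 + 16*0))*S)*g + 298 = ((-1/(-12 + 0))*S)*g + 298 = ((-1/(-12))*S)*g + 298 = ((-1*(-1/12))*S)*g + 298 = (S/12)*g + 298 = S*g/12 + 298 = 298 + S*g/12)
(J(663, -1405) + 3315139) + O = ((298 + (1/12)*663*(-1405)) + 3315139) - 379415/3 = ((298 - 310505/4) + 3315139) - 379415/3 = (-309313/4 + 3315139) - 379415/3 = 12951243/4 - 379415/3 = 37336069/12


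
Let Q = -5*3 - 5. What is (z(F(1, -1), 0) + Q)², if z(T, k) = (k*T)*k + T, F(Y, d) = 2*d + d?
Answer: 529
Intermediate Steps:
F(Y, d) = 3*d
Q = -20 (Q = -15 - 5 = -20)
z(T, k) = T + T*k² (z(T, k) = (T*k)*k + T = T*k² + T = T + T*k²)
(z(F(1, -1), 0) + Q)² = ((3*(-1))*(1 + 0²) - 20)² = (-3*(1 + 0) - 20)² = (-3*1 - 20)² = (-3 - 20)² = (-23)² = 529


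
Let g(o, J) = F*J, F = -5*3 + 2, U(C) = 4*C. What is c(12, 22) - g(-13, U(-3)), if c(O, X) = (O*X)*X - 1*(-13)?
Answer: 5665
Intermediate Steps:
F = -13 (F = -15 + 2 = -13)
g(o, J) = -13*J
c(O, X) = 13 + O*X**2 (c(O, X) = O*X**2 + 13 = 13 + O*X**2)
c(12, 22) - g(-13, U(-3)) = (13 + 12*22**2) - (-13)*4*(-3) = (13 + 12*484) - (-13)*(-12) = (13 + 5808) - 1*156 = 5821 - 156 = 5665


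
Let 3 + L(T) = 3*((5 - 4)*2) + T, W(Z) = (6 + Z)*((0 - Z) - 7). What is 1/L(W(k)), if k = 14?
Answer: -1/417 ≈ -0.0023981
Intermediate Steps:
W(Z) = (-7 - Z)*(6 + Z) (W(Z) = (6 + Z)*(-Z - 7) = (6 + Z)*(-7 - Z) = (-7 - Z)*(6 + Z))
L(T) = 3 + T (L(T) = -3 + (3*((5 - 4)*2) + T) = -3 + (3*(1*2) + T) = -3 + (3*2 + T) = -3 + (6 + T) = 3 + T)
1/L(W(k)) = 1/(3 + (-42 - 1*14² - 13*14)) = 1/(3 + (-42 - 1*196 - 182)) = 1/(3 + (-42 - 196 - 182)) = 1/(3 - 420) = 1/(-417) = -1/417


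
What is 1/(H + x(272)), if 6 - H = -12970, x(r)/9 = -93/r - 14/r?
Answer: 272/3528509 ≈ 7.7086e-5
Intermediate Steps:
x(r) = -963/r (x(r) = 9*(-93/r - 14/r) = 9*(-107/r) = -963/r)
H = 12976 (H = 6 - 1*(-12970) = 6 + 12970 = 12976)
1/(H + x(272)) = 1/(12976 - 963/272) = 1/(3528509/272) = 272/3528509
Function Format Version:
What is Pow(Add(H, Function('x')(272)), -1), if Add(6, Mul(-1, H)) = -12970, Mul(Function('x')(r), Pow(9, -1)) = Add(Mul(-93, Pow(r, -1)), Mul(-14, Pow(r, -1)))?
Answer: Rational(272, 3528509) ≈ 7.7086e-5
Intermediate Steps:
Function('x')(r) = Mul(-963, Pow(r, -1)) (Function('x')(r) = Mul(9, Add(Mul(-93, Pow(r, -1)), Mul(-14, Pow(r, -1)))) = Mul(9, Mul(-107, Pow(r, -1))) = Mul(-963, Pow(r, -1)))
H = 12976 (H = Add(6, Mul(-1, -12970)) = Add(6, 12970) = 12976)
Pow(Add(H, Function('x')(272)), -1) = Pow(Add(12976, Mul(-963, Pow(272, -1))), -1) = Pow(Add(12976, Mul(-963, Rational(1, 272))), -1) = Pow(Add(12976, Rational(-963, 272)), -1) = Pow(Rational(3528509, 272), -1) = Rational(272, 3528509)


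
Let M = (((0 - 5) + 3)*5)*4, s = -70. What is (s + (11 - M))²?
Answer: 361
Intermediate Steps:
M = -40 (M = ((-5 + 3)*5)*4 = -2*5*4 = -10*4 = -40)
(s + (11 - M))² = (-70 + (11 - 1*(-40)))² = (-70 + (11 + 40))² = (-70 + 51)² = (-19)² = 361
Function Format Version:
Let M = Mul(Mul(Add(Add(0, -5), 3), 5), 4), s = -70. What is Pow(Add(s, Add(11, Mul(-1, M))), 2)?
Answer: 361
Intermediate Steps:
M = -40 (M = Mul(Mul(Add(-5, 3), 5), 4) = Mul(Mul(-2, 5), 4) = Mul(-10, 4) = -40)
Pow(Add(s, Add(11, Mul(-1, M))), 2) = Pow(Add(-70, Add(11, Mul(-1, -40))), 2) = Pow(Add(-70, Add(11, 40)), 2) = Pow(Add(-70, 51), 2) = Pow(-19, 2) = 361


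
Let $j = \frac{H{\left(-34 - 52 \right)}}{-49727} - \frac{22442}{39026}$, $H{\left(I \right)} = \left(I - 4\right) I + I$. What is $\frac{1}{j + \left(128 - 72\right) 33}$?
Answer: $\frac{970322951}{1792449474279} \approx 0.00054134$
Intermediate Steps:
$H{\left(I \right)} = I + I \left(-4 + I\right)$ ($H{\left(I \right)} = \left(I - 4\right) I + I = \left(-4 + I\right) I + I = I \left(-4 + I\right) + I = I + I \left(-4 + I\right)$)
$j = - \frac{707339169}{970322951}$ ($j = \frac{\left(-34 - 52\right) \left(-3 - 86\right)}{-49727} - \frac{22442}{39026} = - 86 \left(-3 - 86\right) \left(- \frac{1}{49727}\right) - \frac{11221}{19513} = \left(-86\right) \left(-89\right) \left(- \frac{1}{49727}\right) - \frac{11221}{19513} = 7654 \left(- \frac{1}{49727}\right) - \frac{11221}{19513} = - \frac{7654}{49727} - \frac{11221}{19513} = - \frac{707339169}{970322951} \approx -0.72897$)
$\frac{1}{j + \left(128 - 72\right) 33} = \frac{1}{- \frac{707339169}{970322951} + \left(128 - 72\right) 33} = \frac{1}{- \frac{707339169}{970322951} + 56 \cdot 33} = \frac{1}{- \frac{707339169}{970322951} + 1848} = \frac{1}{\frac{1792449474279}{970322951}} = \frac{970322951}{1792449474279}$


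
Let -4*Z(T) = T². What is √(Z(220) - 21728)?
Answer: 2*I*√8457 ≈ 183.92*I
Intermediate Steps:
Z(T) = -T²/4
√(Z(220) - 21728) = √(-¼*220² - 21728) = √(-¼*48400 - 21728) = √(-12100 - 21728) = √(-33828) = 2*I*√8457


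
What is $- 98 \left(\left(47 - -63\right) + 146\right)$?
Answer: $-25088$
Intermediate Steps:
$- 98 \left(\left(47 - -63\right) + 146\right) = - 98 \left(\left(47 + 63\right) + 146\right) = - 98 \left(110 + 146\right) = \left(-98\right) 256 = -25088$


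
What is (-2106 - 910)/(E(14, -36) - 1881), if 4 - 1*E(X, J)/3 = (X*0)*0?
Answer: 3016/1869 ≈ 1.6137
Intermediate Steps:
E(X, J) = 12 (E(X, J) = 12 - 3*X*0*0 = 12 - 0*0 = 12 - 3*0 = 12 + 0 = 12)
(-2106 - 910)/(E(14, -36) - 1881) = (-2106 - 910)/(12 - 1881) = -3016/(-1869) = -3016*(-1/1869) = 3016/1869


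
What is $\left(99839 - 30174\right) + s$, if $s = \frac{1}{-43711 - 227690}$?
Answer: $\frac{18907150664}{271401} \approx 69665.0$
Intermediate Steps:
$s = - \frac{1}{271401}$ ($s = \frac{1}{-271401} = - \frac{1}{271401} \approx -3.6846 \cdot 10^{-6}$)
$\left(99839 - 30174\right) + s = \left(99839 - 30174\right) - \frac{1}{271401} = 69665 - \frac{1}{271401} = \frac{18907150664}{271401}$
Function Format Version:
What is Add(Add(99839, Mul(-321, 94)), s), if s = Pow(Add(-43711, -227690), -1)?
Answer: Rational(18907150664, 271401) ≈ 69665.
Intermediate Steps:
s = Rational(-1, 271401) (s = Pow(-271401, -1) = Rational(-1, 271401) ≈ -3.6846e-6)
Add(Add(99839, Mul(-321, 94)), s) = Add(Add(99839, Mul(-321, 94)), Rational(-1, 271401)) = Add(Add(99839, -30174), Rational(-1, 271401)) = Add(69665, Rational(-1, 271401)) = Rational(18907150664, 271401)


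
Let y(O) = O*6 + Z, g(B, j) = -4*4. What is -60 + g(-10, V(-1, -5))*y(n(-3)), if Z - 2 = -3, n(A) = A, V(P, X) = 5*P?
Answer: 244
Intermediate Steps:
g(B, j) = -16
Z = -1 (Z = 2 - 3 = -1)
y(O) = -1 + 6*O (y(O) = O*6 - 1 = 6*O - 1 = -1 + 6*O)
-60 + g(-10, V(-1, -5))*y(n(-3)) = -60 - 16*(-1 + 6*(-3)) = -60 - 16*(-1 - 18) = -60 - 16*(-19) = -60 + 304 = 244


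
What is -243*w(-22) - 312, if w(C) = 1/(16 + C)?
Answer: -543/2 ≈ -271.50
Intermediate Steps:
-243*w(-22) - 312 = -243/(16 - 22) - 312 = -243/(-6) - 312 = -243*(-⅙) - 312 = 81/2 - 312 = -543/2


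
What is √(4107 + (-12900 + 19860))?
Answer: √11067 ≈ 105.20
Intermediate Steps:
√(4107 + (-12900 + 19860)) = √(4107 + 6960) = √11067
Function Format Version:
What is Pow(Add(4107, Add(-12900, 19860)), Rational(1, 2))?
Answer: Pow(11067, Rational(1, 2)) ≈ 105.20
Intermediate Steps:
Pow(Add(4107, Add(-12900, 19860)), Rational(1, 2)) = Pow(Add(4107, 6960), Rational(1, 2)) = Pow(11067, Rational(1, 2))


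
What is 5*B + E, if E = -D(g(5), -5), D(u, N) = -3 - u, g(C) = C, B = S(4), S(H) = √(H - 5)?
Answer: 8 + 5*I ≈ 8.0 + 5.0*I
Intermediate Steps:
S(H) = √(-5 + H)
B = I (B = √(-5 + 4) = √(-1) = I ≈ 1.0*I)
E = 8 (E = -(-3 - 1*5) = -(-3 - 5) = -1*(-8) = 8)
5*B + E = 5*I + 8 = 8 + 5*I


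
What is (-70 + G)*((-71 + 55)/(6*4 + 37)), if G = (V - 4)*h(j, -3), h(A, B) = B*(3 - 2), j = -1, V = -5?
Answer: 688/61 ≈ 11.279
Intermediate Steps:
h(A, B) = B (h(A, B) = B*1 = B)
G = 27 (G = (-5 - 4)*(-3) = -9*(-3) = 27)
(-70 + G)*((-71 + 55)/(6*4 + 37)) = (-70 + 27)*((-71 + 55)/(6*4 + 37)) = -(-688)/(24 + 37) = -(-688)/61 = -43*(-16/61) = 688/61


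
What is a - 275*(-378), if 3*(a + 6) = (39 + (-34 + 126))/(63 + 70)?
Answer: 41473787/399 ≈ 1.0394e+5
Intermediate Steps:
a = -2263/399 (a = -6 + ((39 + (-34 + 126))/(63 + 70))/3 = -6 + ((39 + 92)/133)/3 = -6 + (131*(1/133))/3 = -6 + (⅓)*(131/133) = -6 + 131/399 = -2263/399 ≈ -5.6717)
a - 275*(-378) = -2263/399 - 275*(-378) = -2263/399 + 103950 = 41473787/399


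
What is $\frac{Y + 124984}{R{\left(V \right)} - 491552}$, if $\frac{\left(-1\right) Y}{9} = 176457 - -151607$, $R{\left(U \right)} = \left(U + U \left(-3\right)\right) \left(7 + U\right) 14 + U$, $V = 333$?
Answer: $\frac{2827592}{3661379} \approx 0.77227$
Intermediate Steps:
$R{\left(U \right)} = U - 28 U \left(7 + U\right)$ ($R{\left(U \right)} = \left(U - 3 U\right) \left(7 + U\right) 14 + U = - 2 U \left(7 + U\right) 14 + U = - 28 U \left(7 + U\right) + U = U - 28 U \left(7 + U\right)$)
$Y = -2952576$ ($Y = - 9 \left(176457 - -151607\right) = - 9 \left(176457 + 151607\right) = \left(-9\right) 328064 = -2952576$)
$\frac{Y + 124984}{R{\left(V \right)} - 491552} = \frac{-2952576 + 124984}{\left(-1\right) 333 \left(195 + 28 \cdot 333\right) - 491552} = - \frac{2827592}{\left(-1\right) 333 \left(195 + 9324\right) - 491552} = - \frac{2827592}{\left(-1\right) 333 \cdot 9519 - 491552} = - \frac{2827592}{-3169827 - 491552} = - \frac{2827592}{-3661379} = \left(-2827592\right) \left(- \frac{1}{3661379}\right) = \frac{2827592}{3661379}$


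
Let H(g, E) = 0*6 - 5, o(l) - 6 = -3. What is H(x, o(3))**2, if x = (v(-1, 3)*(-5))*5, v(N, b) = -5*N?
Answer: 25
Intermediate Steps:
o(l) = 3 (o(l) = 6 - 3 = 3)
x = -125 (x = (-5*(-1)*(-5))*5 = (5*(-5))*5 = -25*5 = -125)
H(g, E) = -5 (H(g, E) = 0 - 5 = -5)
H(x, o(3))**2 = (-5)**2 = 25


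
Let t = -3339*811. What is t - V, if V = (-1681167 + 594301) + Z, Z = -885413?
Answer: -735650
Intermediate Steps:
V = -1972279 (V = (-1681167 + 594301) - 885413 = -1086866 - 885413 = -1972279)
t = -2707929
t - V = -2707929 - 1*(-1972279) = -2707929 + 1972279 = -735650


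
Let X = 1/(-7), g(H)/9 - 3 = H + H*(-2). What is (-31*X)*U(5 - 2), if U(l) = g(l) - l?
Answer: -93/7 ≈ -13.286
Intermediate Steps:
g(H) = 27 - 9*H (g(H) = 27 + 9*(H + H*(-2)) = 27 + 9*(H - 2*H) = 27 + 9*(-H) = 27 - 9*H)
X = -⅐ ≈ -0.14286
U(l) = 27 - 10*l (U(l) = (27 - 9*l) - l = 27 - 10*l)
(-31*X)*U(5 - 2) = (-31*(-⅐))*(27 - 10*(5 - 2)) = 31*(27 - 10*3)/7 = 31*(27 - 30)/7 = (31/7)*(-3) = -93/7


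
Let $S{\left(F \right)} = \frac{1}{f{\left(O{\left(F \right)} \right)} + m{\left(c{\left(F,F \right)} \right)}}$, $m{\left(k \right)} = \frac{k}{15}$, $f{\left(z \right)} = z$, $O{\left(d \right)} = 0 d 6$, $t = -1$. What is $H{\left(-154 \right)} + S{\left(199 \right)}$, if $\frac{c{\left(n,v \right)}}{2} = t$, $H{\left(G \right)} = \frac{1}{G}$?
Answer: $- \frac{578}{77} \approx -7.5065$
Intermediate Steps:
$O{\left(d \right)} = 0$ ($O{\left(d \right)} = 0 \cdot 6 = 0$)
$c{\left(n,v \right)} = -2$ ($c{\left(n,v \right)} = 2 \left(-1\right) = -2$)
$m{\left(k \right)} = \frac{k}{15}$ ($m{\left(k \right)} = k \frac{1}{15} = \frac{k}{15}$)
$S{\left(F \right)} = - \frac{15}{2}$ ($S{\left(F \right)} = \frac{1}{0 + \frac{1}{15} \left(-2\right)} = \frac{1}{0 - \frac{2}{15}} = \frac{1}{- \frac{2}{15}} = - \frac{15}{2}$)
$H{\left(-154 \right)} + S{\left(199 \right)} = \frac{1}{-154} - \frac{15}{2} = - \frac{1}{154} - \frac{15}{2} = - \frac{578}{77}$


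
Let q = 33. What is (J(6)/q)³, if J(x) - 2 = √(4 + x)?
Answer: (2 + √10)³/35937 ≈ 0.0038281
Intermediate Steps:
J(x) = 2 + √(4 + x)
(J(6)/q)³ = ((2 + √(4 + 6))/33)³ = ((2 + √10)*(1/33))³ = (2/33 + √10/33)³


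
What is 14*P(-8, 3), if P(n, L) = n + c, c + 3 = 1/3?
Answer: -448/3 ≈ -149.33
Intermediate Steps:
c = -8/3 (c = -3 + 1/3 = -3 + ⅓ = -8/3 ≈ -2.6667)
P(n, L) = -8/3 + n (P(n, L) = n - 8/3 = -8/3 + n)
14*P(-8, 3) = 14*(-8/3 - 8) = 14*(-32/3) = -448/3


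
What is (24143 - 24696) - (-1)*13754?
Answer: 13201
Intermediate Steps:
(24143 - 24696) - (-1)*13754 = -553 - 1*(-13754) = -553 + 13754 = 13201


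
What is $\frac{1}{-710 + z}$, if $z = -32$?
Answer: $- \frac{1}{742} \approx -0.0013477$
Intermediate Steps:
$\frac{1}{-710 + z} = \frac{1}{-710 - 32} = \frac{1}{-742} = - \frac{1}{742}$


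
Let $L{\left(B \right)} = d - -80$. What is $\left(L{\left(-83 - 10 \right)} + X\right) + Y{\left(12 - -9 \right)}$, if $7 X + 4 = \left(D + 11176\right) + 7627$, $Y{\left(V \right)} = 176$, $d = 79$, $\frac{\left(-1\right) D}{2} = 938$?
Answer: $\frac{19268}{7} \approx 2752.6$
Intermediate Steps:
$D = -1876$ ($D = \left(-2\right) 938 = -1876$)
$X = \frac{16923}{7}$ ($X = - \frac{4}{7} + \frac{\left(-1876 + 11176\right) + 7627}{7} = - \frac{4}{7} + \frac{9300 + 7627}{7} = - \frac{4}{7} + \frac{1}{7} \cdot 16927 = - \frac{4}{7} + \frac{16927}{7} = \frac{16923}{7} \approx 2417.6$)
$L{\left(B \right)} = 159$ ($L{\left(B \right)} = 79 - -80 = 79 + 80 = 159$)
$\left(L{\left(-83 - 10 \right)} + X\right) + Y{\left(12 - -9 \right)} = \left(159 + \frac{16923}{7}\right) + 176 = \frac{18036}{7} + 176 = \frac{19268}{7}$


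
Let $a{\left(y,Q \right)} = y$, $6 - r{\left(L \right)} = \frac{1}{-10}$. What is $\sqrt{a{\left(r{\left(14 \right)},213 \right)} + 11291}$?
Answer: $\frac{\sqrt{1129710}}{10} \approx 106.29$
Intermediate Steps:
$r{\left(L \right)} = \frac{61}{10}$ ($r{\left(L \right)} = 6 - \frac{1}{-10} = 6 - - \frac{1}{10} = 6 + \frac{1}{10} = \frac{61}{10}$)
$\sqrt{a{\left(r{\left(14 \right)},213 \right)} + 11291} = \sqrt{\frac{61}{10} + 11291} = \sqrt{\frac{112971}{10}} = \frac{\sqrt{1129710}}{10}$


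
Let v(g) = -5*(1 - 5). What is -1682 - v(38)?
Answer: -1702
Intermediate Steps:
v(g) = 20 (v(g) = -5*(-4) = 20)
-1682 - v(38) = -1682 - 1*20 = -1682 - 20 = -1702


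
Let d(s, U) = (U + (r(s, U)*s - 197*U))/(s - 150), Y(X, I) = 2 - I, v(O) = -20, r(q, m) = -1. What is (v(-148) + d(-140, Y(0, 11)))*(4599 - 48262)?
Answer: 168189876/145 ≈ 1.1599e+6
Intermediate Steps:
d(s, U) = (-s - 196*U)/(-150 + s) (d(s, U) = (U + (-s - 197*U))/(s - 150) = (-s - 196*U)/(-150 + s))
(v(-148) + d(-140, Y(0, 11)))*(4599 - 48262) = (-20 + (-1*(-140) - 196*(2 - 1*11))/(-150 - 140))*(4599 - 48262) = (-20 + (140 - 196*(2 - 11))/(-290))*(-43663) = (-20 - (140 - 196*(-9))/290)*(-43663) = (-20 - (140 + 1764)/290)*(-43663) = (-20 - 1/290*1904)*(-43663) = (-20 - 952/145)*(-43663) = -3852/145*(-43663) = 168189876/145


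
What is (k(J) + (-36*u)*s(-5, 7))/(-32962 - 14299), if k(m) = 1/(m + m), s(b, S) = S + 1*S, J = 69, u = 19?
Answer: 1321487/6522018 ≈ 0.20262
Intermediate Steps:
s(b, S) = 2*S (s(b, S) = S + S = 2*S)
k(m) = 1/(2*m)
(k(J) + (-36*u)*s(-5, 7))/(-32962 - 14299) = ((1/2)/69 + (-36*19)*(2*7))/(-32962 - 14299) = ((1/2)*(1/69) - 684*14)/(-47261) = (1/138 - 9576)*(-1/47261) = -1321487/138*(-1/47261) = 1321487/6522018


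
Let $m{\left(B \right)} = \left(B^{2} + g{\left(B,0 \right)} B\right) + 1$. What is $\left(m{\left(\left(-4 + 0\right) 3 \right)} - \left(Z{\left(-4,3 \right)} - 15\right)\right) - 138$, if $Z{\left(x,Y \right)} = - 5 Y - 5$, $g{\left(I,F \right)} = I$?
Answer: $186$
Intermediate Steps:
$Z{\left(x,Y \right)} = -5 - 5 Y$
$m{\left(B \right)} = 1 + 2 B^{2}$ ($m{\left(B \right)} = \left(B^{2} + B B\right) + 1 = \left(B^{2} + B^{2}\right) + 1 = 2 B^{2} + 1 = 1 + 2 B^{2}$)
$\left(m{\left(\left(-4 + 0\right) 3 \right)} - \left(Z{\left(-4,3 \right)} - 15\right)\right) - 138 = \left(\left(1 + 2 \left(\left(-4 + 0\right) 3\right)^{2}\right) - \left(\left(-5 - 15\right) - 15\right)\right) - 138 = \left(\left(1 + 2 \left(\left(-4\right) 3\right)^{2}\right) - \left(\left(-5 - 15\right) - 15\right)\right) - 138 = \left(\left(1 + 2 \left(-12\right)^{2}\right) - \left(-20 - 15\right)\right) - 138 = \left(\left(1 + 2 \cdot 144\right) - -35\right) - 138 = \left(\left(1 + 288\right) + 35\right) - 138 = \left(289 + 35\right) - 138 = 324 - 138 = 186$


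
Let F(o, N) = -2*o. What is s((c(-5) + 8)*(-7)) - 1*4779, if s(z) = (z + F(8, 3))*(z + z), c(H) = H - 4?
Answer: -4905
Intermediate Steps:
c(H) = -4 + H
s(z) = 2*z*(-16 + z) (s(z) = (z - 2*8)*(z + z) = (z - 16)*(2*z) = (-16 + z)*(2*z) = 2*z*(-16 + z))
s((c(-5) + 8)*(-7)) - 1*4779 = 2*(((-4 - 5) + 8)*(-7))*(-16 + ((-4 - 5) + 8)*(-7)) - 1*4779 = 2*((-9 + 8)*(-7))*(-16 + (-9 + 8)*(-7)) - 4779 = 2*(-1*(-7))*(-16 - 1*(-7)) - 4779 = 2*7*(-16 + 7) - 4779 = 2*7*(-9) - 4779 = -126 - 4779 = -4905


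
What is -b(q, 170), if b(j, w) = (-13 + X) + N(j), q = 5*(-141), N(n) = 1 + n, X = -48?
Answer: 765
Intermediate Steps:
q = -705
b(j, w) = -60 + j (b(j, w) = (-13 - 48) + (1 + j) = -61 + (1 + j) = -60 + j)
-b(q, 170) = -(-60 - 705) = -1*(-765) = 765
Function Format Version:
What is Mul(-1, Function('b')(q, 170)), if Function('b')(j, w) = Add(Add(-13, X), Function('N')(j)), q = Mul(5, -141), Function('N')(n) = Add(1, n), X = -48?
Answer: 765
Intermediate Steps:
q = -705
Function('b')(j, w) = Add(-60, j) (Function('b')(j, w) = Add(Add(-13, -48), Add(1, j)) = Add(-61, Add(1, j)) = Add(-60, j))
Mul(-1, Function('b')(q, 170)) = Mul(-1, Add(-60, -705)) = Mul(-1, -765) = 765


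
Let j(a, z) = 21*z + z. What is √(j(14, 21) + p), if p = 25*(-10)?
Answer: 2*√53 ≈ 14.560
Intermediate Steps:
j(a, z) = 22*z
p = -250
√(j(14, 21) + p) = √(22*21 - 250) = √(462 - 250) = √212 = 2*√53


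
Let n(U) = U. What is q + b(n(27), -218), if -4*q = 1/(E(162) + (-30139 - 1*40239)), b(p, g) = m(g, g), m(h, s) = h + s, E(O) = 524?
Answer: -121825375/279416 ≈ -436.00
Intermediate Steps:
b(p, g) = 2*g (b(p, g) = g + g = 2*g)
q = 1/279416 (q = -1/(4*(524 + (-30139 - 1*40239))) = -1/(4*(524 + (-30139 - 40239))) = -1/(4*(524 - 70378)) = -1/4/(-69854) = -1/4*(-1/69854) = 1/279416 ≈ 3.5789e-6)
q + b(n(27), -218) = 1/279416 + 2*(-218) = 1/279416 - 436 = -121825375/279416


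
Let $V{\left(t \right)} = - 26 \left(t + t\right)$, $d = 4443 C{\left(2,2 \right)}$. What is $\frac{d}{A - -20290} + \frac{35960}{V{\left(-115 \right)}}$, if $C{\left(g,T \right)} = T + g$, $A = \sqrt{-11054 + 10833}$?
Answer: $\frac{282675326426}{41031203993} - \frac{5924 i \sqrt{221}}{137228107} \approx 6.8893 - 0.00064175 i$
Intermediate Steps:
$A = i \sqrt{221}$ ($A = \sqrt{-221} = i \sqrt{221} \approx 14.866 i$)
$d = 17772$ ($d = 4443 \left(2 + 2\right) = 4443 \cdot 4 = 17772$)
$V{\left(t \right)} = - 52 t$ ($V{\left(t \right)} = - 26 \cdot 2 t = - 52 t$)
$\frac{d}{A - -20290} + \frac{35960}{V{\left(-115 \right)}} = \frac{17772}{i \sqrt{221} - -20290} + \frac{35960}{\left(-52\right) \left(-115\right)} = \frac{17772}{i \sqrt{221} + 20290} + \frac{35960}{5980} = \frac{17772}{20290 + i \sqrt{221}} + 35960 \cdot \frac{1}{5980} = \frac{17772}{20290 + i \sqrt{221}} + \frac{1798}{299} = \frac{1798}{299} + \frac{17772}{20290 + i \sqrt{221}}$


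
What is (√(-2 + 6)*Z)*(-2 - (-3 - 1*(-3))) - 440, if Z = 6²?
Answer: -584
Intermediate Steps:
Z = 36
(√(-2 + 6)*Z)*(-2 - (-3 - 1*(-3))) - 440 = (√(-2 + 6)*36)*(-2 - (-3 - 1*(-3))) - 440 = (√4*36)*(-2 - (-3 + 3)) - 440 = (2*36)*(-2 - 1*0) - 440 = 72*(-2 + 0) - 440 = 72*(-2) - 440 = -144 - 440 = -584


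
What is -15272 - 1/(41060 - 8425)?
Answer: -498401721/32635 ≈ -15272.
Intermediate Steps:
-15272 - 1/(41060 - 8425) = -15272 - 1/32635 = -498401721/32635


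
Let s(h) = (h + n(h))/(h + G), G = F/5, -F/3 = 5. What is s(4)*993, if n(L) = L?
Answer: 7944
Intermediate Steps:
F = -15 (F = -3*5 = -15)
G = -3 (G = -15/5 = -15*1/5 = -3)
s(h) = 2*h/(-3 + h) (s(h) = (h + h)/(h - 3) = (2*h)/(-3 + h) = 2*h/(-3 + h))
s(4)*993 = (2*4/(-3 + 4))*993 = (2*4/1)*993 = (2*4*1)*993 = 8*993 = 7944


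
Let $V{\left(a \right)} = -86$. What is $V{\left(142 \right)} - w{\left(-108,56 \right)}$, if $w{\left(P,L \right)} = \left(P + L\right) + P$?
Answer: $74$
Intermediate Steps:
$w{\left(P,L \right)} = L + 2 P$ ($w{\left(P,L \right)} = \left(L + P\right) + P = L + 2 P$)
$V{\left(142 \right)} - w{\left(-108,56 \right)} = -86 - \left(56 + 2 \left(-108\right)\right) = -86 - \left(56 - 216\right) = -86 - -160 = -86 + 160 = 74$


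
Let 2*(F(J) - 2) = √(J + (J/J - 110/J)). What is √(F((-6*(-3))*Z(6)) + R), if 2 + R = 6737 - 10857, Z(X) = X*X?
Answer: √(-148320 + √210221)/6 ≈ 64.088*I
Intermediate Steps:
Z(X) = X²
R = -4122 (R = -2 + (6737 - 10857) = -2 - 4120 = -4122)
F(J) = 2 + √(1 + J - 110/J)/2 (F(J) = 2 + √(J + (J/J - 110/J))/2 = 2 + √(J + (1 - 110/J))/2 = 2 + √(1 + J - 110/J)/2)
√(F((-6*(-3))*Z(6)) + R) = √((2 + √(1 - 6*(-3)*6² - 110/(-6*(-3)*6²))/2) - 4122) = √((2 + √(1 + 18*36 - 110/(18*36))/2) - 4122) = √((2 + √(1 + 648 - 110/648)/2) - 4122) = √((2 + √(1 + 648 - 110*1/648)/2) - 4122) = √((2 + √(1 + 648 - 55/324)/2) - 4122) = √((2 + √(210221/324)/2) - 4122) = √((2 + (√210221/18)/2) - 4122) = √((2 + √210221/36) - 4122) = √(-4120 + √210221/36)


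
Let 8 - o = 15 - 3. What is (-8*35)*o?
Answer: 1120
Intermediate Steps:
o = -4 (o = 8 - (15 - 3) = 8 - 1*12 = 8 - 12 = -4)
(-8*35)*o = -8*35*(-4) = -280*(-4) = 1120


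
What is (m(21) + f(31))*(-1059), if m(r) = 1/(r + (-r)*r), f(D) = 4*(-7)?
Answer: 4151633/140 ≈ 29655.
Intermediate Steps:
f(D) = -28
m(r) = 1/(r - r**2)
(m(21) + f(31))*(-1059) = (-1/(21*(-1 + 21)) - 28)*(-1059) = (-1*1/21/20 - 28)*(-1059) = (-1*1/21*1/20 - 28)*(-1059) = (-1/420 - 28)*(-1059) = -11761/420*(-1059) = 4151633/140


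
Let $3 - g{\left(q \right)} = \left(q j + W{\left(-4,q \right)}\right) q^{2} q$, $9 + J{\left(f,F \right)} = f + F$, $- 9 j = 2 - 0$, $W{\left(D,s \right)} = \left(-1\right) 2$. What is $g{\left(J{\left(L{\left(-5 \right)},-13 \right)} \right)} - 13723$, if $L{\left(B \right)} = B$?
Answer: $65012$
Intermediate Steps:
$W{\left(D,s \right)} = -2$
$j = - \frac{2}{9}$ ($j = - \frac{2 - 0}{9} = - \frac{2 + 0}{9} = \left(- \frac{1}{9}\right) 2 = - \frac{2}{9} \approx -0.22222$)
$J{\left(f,F \right)} = -9 + F + f$ ($J{\left(f,F \right)} = -9 + \left(f + F\right) = -9 + \left(F + f\right) = -9 + F + f$)
$g{\left(q \right)} = 3 - q^{3} \left(-2 - \frac{2 q}{9}\right)$ ($g{\left(q \right)} = 3 - \left(q \left(- \frac{2}{9}\right) - 2\right) q^{2} q = 3 - \left(- \frac{2 q}{9} - 2\right) q^{2} q = 3 - \left(-2 - \frac{2 q}{9}\right) q^{2} q = 3 - q^{2} \left(-2 - \frac{2 q}{9}\right) q = 3 - q^{3} \left(-2 - \frac{2 q}{9}\right)$)
$g{\left(J{\left(L{\left(-5 \right)},-13 \right)} \right)} - 13723 = \left(3 + 2 \left(-9 - 13 - 5\right)^{3} + \frac{2 \left(-9 - 13 - 5\right)^{4}}{9}\right) - 13723 = \left(3 + 2 \left(-27\right)^{3} + \frac{2 \left(-27\right)^{4}}{9}\right) - 13723 = \left(3 + 2 \left(-19683\right) + \frac{2}{9} \cdot 531441\right) - 13723 = \left(3 - 39366 + 118098\right) - 13723 = 78735 - 13723 = 65012$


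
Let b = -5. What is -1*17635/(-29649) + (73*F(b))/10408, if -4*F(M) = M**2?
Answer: 680070895/1234347168 ≈ 0.55096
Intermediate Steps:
F(M) = -M**2/4
-1*17635/(-29649) + (73*F(b))/10408 = -1*17635/(-29649) + (73*(-1/4*(-5)**2))/10408 = -17635*(-1/29649) + (73*(-1/4*25))*(1/10408) = 17635/29649 + (73*(-25/4))*(1/10408) = 17635/29649 - 1825/4*1/10408 = 17635/29649 - 1825/41632 = 680070895/1234347168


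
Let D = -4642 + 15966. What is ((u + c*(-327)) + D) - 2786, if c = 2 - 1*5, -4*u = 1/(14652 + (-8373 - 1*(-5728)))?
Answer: 457178531/48028 ≈ 9519.0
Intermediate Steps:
D = 11324
u = -1/48028 (u = -1/(4*(14652 + (-8373 - 1*(-5728)))) = -1/(4*(14652 + (-8373 + 5728))) = -1/(4*(14652 - 2645)) = -1/4/12007 = -1/4*1/12007 = -1/48028 ≈ -2.0821e-5)
c = -3 (c = 2 - 5 = -3)
((u + c*(-327)) + D) - 2786 = ((-1/48028 - 3*(-327)) + 11324) - 2786 = ((-1/48028 + 981) + 11324) - 2786 = (47115467/48028 + 11324) - 2786 = 590984539/48028 - 2786 = 457178531/48028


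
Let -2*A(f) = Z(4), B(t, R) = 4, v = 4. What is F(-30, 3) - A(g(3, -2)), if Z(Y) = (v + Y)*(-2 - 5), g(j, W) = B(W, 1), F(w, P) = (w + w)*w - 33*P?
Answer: 1673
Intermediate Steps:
F(w, P) = -33*P + 2*w² (F(w, P) = (2*w)*w - 33*P = 2*w² - 33*P = -33*P + 2*w²)
g(j, W) = 4
Z(Y) = -28 - 7*Y (Z(Y) = (4 + Y)*(-2 - 5) = (4 + Y)*(-7) = -28 - 7*Y)
A(f) = 28 (A(f) = -(-28 - 7*4)/2 = -(-28 - 28)/2 = -½*(-56) = 28)
F(-30, 3) - A(g(3, -2)) = (-33*3 + 2*(-30)²) - 1*28 = (-99 + 2*900) - 28 = (-99 + 1800) - 28 = 1701 - 28 = 1673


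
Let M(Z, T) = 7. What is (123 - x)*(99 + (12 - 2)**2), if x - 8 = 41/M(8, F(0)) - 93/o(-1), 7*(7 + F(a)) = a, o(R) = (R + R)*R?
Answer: 433621/14 ≈ 30973.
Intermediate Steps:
o(R) = 2*R**2 (o(R) = (2*R)*R = 2*R**2)
F(a) = -7 + a/7
x = -457/14 (x = 8 + (41/7 - 93/(2*(-1)**2)) = 8 + (41*(1/7) - 93/(2*1)) = 8 + (41/7 - 93/2) = 8 - 569/14 = -457/14 ≈ -32.643)
(123 - x)*(99 + (12 - 2)**2) = (123 - 1*(-457/14))*(99 + (12 - 2)**2) = (123 + 457/14)*(99 + 10**2) = 2179*(99 + 100)/14 = (2179/14)*199 = 433621/14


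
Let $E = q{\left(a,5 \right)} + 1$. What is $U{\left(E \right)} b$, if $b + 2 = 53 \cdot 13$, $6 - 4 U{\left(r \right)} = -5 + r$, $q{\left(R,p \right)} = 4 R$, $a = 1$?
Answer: $\frac{2061}{2} \approx 1030.5$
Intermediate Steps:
$E = 5$ ($E = 4 \cdot 1 + 1 = 4 + 1 = 5$)
$U{\left(r \right)} = \frac{11}{4} - \frac{r}{4}$ ($U{\left(r \right)} = \frac{3}{2} - \frac{-5 + r}{4} = \frac{3}{2} - \left(- \frac{5}{4} + \frac{r}{4}\right) = \frac{11}{4} - \frac{r}{4}$)
$b = 687$ ($b = -2 + 53 \cdot 13 = -2 + 689 = 687$)
$U{\left(E \right)} b = \left(\frac{11}{4} - \frac{5}{4}\right) 687 = \frac{3}{2} \cdot 687 = \frac{2061}{2}$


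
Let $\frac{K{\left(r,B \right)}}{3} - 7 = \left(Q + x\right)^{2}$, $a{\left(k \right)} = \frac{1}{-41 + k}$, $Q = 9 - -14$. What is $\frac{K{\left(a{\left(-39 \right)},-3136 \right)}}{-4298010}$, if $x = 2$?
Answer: $- \frac{316}{716335} \approx -0.00044113$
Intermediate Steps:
$Q = 23$ ($Q = 9 + 14 = 23$)
$K{\left(r,B \right)} = 1896$ ($K{\left(r,B \right)} = 21 + 3 \left(23 + 2\right)^{2} = 21 + 3 \cdot 25^{2} = 21 + 3 \cdot 625 = 21 + 1875 = 1896$)
$\frac{K{\left(a{\left(-39 \right)},-3136 \right)}}{-4298010} = \frac{1896}{-4298010} = 1896 \left(- \frac{1}{4298010}\right) = - \frac{316}{716335}$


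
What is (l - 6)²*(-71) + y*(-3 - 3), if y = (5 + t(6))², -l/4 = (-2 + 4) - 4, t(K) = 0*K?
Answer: -434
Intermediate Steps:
t(K) = 0
l = 8 (l = -4*((-2 + 4) - 4) = -4*(2 - 4) = -4*(-2) = 8)
y = 25 (y = (5 + 0)² = 5² = 25)
(l - 6)²*(-71) + y*(-3 - 3) = (8 - 6)²*(-71) + 25*(-3 - 3) = 2²*(-71) + 25*(-6) = 4*(-71) - 150 = -284 - 150 = -434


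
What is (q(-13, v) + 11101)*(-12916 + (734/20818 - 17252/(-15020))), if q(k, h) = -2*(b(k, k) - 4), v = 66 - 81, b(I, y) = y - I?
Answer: -801095153659266/5583685 ≈ -1.4347e+8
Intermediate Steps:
v = -15
q(k, h) = 8 (q(k, h) = -2*((k - k) - 4) = -2*(0 - 4) = -2*(-4) = 8)
(q(-13, v) + 11101)*(-12916 + (734/20818 - 17252/(-15020))) = (8 + 11101)*(-12916 + (734/20818 - 17252/(-15020))) = 11109*(-12916 + (734*(1/20818) - 17252*(-1/15020))) = 11109*(-12916 + (367/10409 + 4313/3755)) = 11109*(-12916 + 46272102/39085795) = 11109*(-504785856118/39085795) = -801095153659266/5583685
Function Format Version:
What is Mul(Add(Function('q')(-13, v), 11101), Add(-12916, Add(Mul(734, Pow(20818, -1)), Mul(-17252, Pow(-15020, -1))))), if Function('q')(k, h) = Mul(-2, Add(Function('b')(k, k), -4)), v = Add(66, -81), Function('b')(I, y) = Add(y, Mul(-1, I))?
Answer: Rational(-801095153659266, 5583685) ≈ -1.4347e+8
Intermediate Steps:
v = -15
Function('q')(k, h) = 8 (Function('q')(k, h) = Mul(-2, Add(Add(k, Mul(-1, k)), -4)) = Mul(-2, Add(0, -4)) = Mul(-2, -4) = 8)
Mul(Add(Function('q')(-13, v), 11101), Add(-12916, Add(Mul(734, Pow(20818, -1)), Mul(-17252, Pow(-15020, -1))))) = Mul(Add(8, 11101), Add(-12916, Add(Mul(734, Pow(20818, -1)), Mul(-17252, Pow(-15020, -1))))) = Mul(11109, Add(-12916, Add(Mul(734, Rational(1, 20818)), Mul(-17252, Rational(-1, 15020))))) = Mul(11109, Add(-12916, Add(Rational(367, 10409), Rational(4313, 3755)))) = Mul(11109, Add(-12916, Rational(46272102, 39085795))) = Mul(11109, Rational(-504785856118, 39085795)) = Rational(-801095153659266, 5583685)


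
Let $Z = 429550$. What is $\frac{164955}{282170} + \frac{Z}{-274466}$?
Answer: $- \frac{1084736921}{1106372446} \approx -0.98044$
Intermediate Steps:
$\frac{164955}{282170} + \frac{Z}{-274466} = \frac{164955}{282170} + \frac{429550}{-274466} = 164955 \cdot \frac{1}{282170} + 429550 \left(- \frac{1}{274466}\right) = \frac{4713}{8062} - \frac{214775}{137233} = - \frac{1084736921}{1106372446}$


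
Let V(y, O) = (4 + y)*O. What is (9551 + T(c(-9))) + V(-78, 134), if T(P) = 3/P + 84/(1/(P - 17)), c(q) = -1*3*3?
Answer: -7648/3 ≈ -2549.3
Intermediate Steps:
V(y, O) = O*(4 + y)
c(q) = -9 (c(q) = -3*3 = -9)
T(P) = -1428 + 3/P + 84*P (T(P) = 3/P + 84/(1/(-17 + P)) = 3/P + 84*(-17 + P) = 3/P + (-1428 + 84*P) = -1428 + 3/P + 84*P)
(9551 + T(c(-9))) + V(-78, 134) = (9551 + (-1428 + 3/(-9) + 84*(-9))) + 134*(4 - 78) = (9551 + (-1428 + 3*(-1/9) - 756)) + 134*(-74) = (9551 + (-1428 - 1/3 - 756)) - 9916 = (9551 - 6553/3) - 9916 = 22100/3 - 9916 = -7648/3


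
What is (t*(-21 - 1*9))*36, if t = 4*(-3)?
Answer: 12960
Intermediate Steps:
t = -12
(t*(-21 - 1*9))*36 = -12*(-21 - 1*9)*36 = -12*(-21 - 9)*36 = -12*(-30)*36 = 360*36 = 12960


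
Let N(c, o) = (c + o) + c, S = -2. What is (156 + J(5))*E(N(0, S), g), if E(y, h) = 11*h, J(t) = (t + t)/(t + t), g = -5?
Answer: -8635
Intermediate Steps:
N(c, o) = o + 2*c
J(t) = 1 (J(t) = (2*t)/((2*t)) = (2*t)*(1/(2*t)) = 1)
(156 + J(5))*E(N(0, S), g) = (156 + 1)*(11*(-5)) = 157*(-55) = -8635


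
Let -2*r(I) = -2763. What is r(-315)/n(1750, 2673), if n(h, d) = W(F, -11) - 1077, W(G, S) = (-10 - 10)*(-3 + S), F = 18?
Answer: -2763/1594 ≈ -1.7334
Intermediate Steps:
r(I) = 2763/2 (r(I) = -½*(-2763) = 2763/2)
W(G, S) = 60 - 20*S (W(G, S) = -20*(-3 + S) = 60 - 20*S)
n(h, d) = -797 (n(h, d) = (60 - 20*(-11)) - 1077 = (60 + 220) - 1077 = 280 - 1077 = -797)
r(-315)/n(1750, 2673) = (2763/2)/(-797) = (2763/2)*(-1/797) = -2763/1594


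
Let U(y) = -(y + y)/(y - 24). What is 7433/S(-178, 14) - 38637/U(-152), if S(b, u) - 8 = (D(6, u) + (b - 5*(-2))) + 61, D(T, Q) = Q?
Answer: 35984368/1615 ≈ 22281.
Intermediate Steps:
S(b, u) = 79 + b + u (S(b, u) = 8 + ((u + (b - 5*(-2))) + 61) = 8 + ((u + (b + 10)) + 61) = 8 + ((u + (10 + b)) + 61) = 8 + ((10 + b + u) + 61) = 8 + (71 + b + u) = 79 + b + u)
U(y) = -2*y/(-24 + y)
7433/S(-178, 14) - 38637/U(-152) = 7433/(79 - 178 + 14) - 38637/((-2*(-152)/(-24 - 152))) = 7433/(-85) - 38637/((-2*(-152)/(-176))) = 7433*(-1/85) - 38637/((-2*(-152)*(-1/176))) = -7433/85 - 38637/(-19/11) = -7433/85 - 38637*(-11/19) = -7433/85 + 425007/19 = 35984368/1615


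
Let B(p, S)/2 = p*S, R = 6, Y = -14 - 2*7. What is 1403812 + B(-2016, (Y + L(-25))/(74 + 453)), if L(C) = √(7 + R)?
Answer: 739921820/527 - 4032*√13/527 ≈ 1.4040e+6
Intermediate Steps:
Y = -28 (Y = -14 - 14 = -28)
L(C) = √13 (L(C) = √(7 + 6) = √13)
B(p, S) = 2*S*p (B(p, S) = 2*(p*S) = 2*(S*p) = 2*S*p)
1403812 + B(-2016, (Y + L(-25))/(74 + 453)) = 1403812 + 2*((-28 + √13)/(74 + 453))*(-2016) = 1403812 + 2*((-28 + √13)/527)*(-2016) = 1403812 + 2*((-28 + √13)*(1/527))*(-2016) = 1403812 + 2*(-28/527 + √13/527)*(-2016) = 1403812 + (112896/527 - 4032*√13/527) = 739921820/527 - 4032*√13/527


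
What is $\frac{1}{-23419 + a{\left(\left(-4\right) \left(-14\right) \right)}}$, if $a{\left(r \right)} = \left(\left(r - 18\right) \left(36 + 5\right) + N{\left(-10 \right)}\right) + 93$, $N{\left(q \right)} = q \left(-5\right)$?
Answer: $- \frac{1}{21718} \approx -4.6045 \cdot 10^{-5}$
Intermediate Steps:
$N{\left(q \right)} = - 5 q$
$a{\left(r \right)} = -595 + 41 r$ ($a{\left(r \right)} = \left(\left(r - 18\right) \left(36 + 5\right) - -50\right) + 93 = \left(\left(-18 + r\right) 41 + 50\right) + 93 = \left(\left(-738 + 41 r\right) + 50\right) + 93 = \left(-688 + 41 r\right) + 93 = -595 + 41 r$)
$\frac{1}{-23419 + a{\left(\left(-4\right) \left(-14\right) \right)}} = \frac{1}{-23419 - \left(595 - 41 \left(\left(-4\right) \left(-14\right)\right)\right)} = \frac{1}{-23419 + \left(-595 + 41 \cdot 56\right)} = \frac{1}{-23419 + \left(-595 + 2296\right)} = \frac{1}{-23419 + 1701} = \frac{1}{-21718} = - \frac{1}{21718}$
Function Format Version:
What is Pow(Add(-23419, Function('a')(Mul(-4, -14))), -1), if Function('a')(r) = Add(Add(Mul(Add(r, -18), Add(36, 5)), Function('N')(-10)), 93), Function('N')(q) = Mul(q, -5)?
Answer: Rational(-1, 21718) ≈ -4.6045e-5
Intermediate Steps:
Function('N')(q) = Mul(-5, q)
Function('a')(r) = Add(-595, Mul(41, r)) (Function('a')(r) = Add(Add(Mul(Add(r, -18), Add(36, 5)), Mul(-5, -10)), 93) = Add(Add(Mul(Add(-18, r), 41), 50), 93) = Add(Add(Add(-738, Mul(41, r)), 50), 93) = Add(Add(-688, Mul(41, r)), 93) = Add(-595, Mul(41, r)))
Pow(Add(-23419, Function('a')(Mul(-4, -14))), -1) = Pow(Add(-23419, Add(-595, Mul(41, Mul(-4, -14)))), -1) = Pow(Add(-23419, Add(-595, Mul(41, 56))), -1) = Pow(Add(-23419, Add(-595, 2296)), -1) = Pow(Add(-23419, 1701), -1) = Pow(-21718, -1) = Rational(-1, 21718)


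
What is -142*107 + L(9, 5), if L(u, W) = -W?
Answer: -15199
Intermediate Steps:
-142*107 + L(9, 5) = -142*107 - 1*5 = -15194 - 5 = -15199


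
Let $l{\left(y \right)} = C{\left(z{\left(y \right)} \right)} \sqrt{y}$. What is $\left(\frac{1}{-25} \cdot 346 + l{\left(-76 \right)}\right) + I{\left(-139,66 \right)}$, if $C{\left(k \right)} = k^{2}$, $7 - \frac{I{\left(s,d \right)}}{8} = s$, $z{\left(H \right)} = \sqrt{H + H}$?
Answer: $\frac{28854}{25} - 304 i \sqrt{19} \approx 1154.2 - 1325.1 i$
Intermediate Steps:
$z{\left(H \right)} = \sqrt{2} \sqrt{H}$ ($z{\left(H \right)} = \sqrt{2 H} = \sqrt{2} \sqrt{H}$)
$I{\left(s,d \right)} = 56 - 8 s$
$l{\left(y \right)} = 2 y^{\frac{3}{2}}$ ($l{\left(y \right)} = \left(\sqrt{2} \sqrt{y}\right)^{2} \sqrt{y} = 2 y \sqrt{y} = 2 y^{\frac{3}{2}}$)
$\left(\frac{1}{-25} \cdot 346 + l{\left(-76 \right)}\right) + I{\left(-139,66 \right)} = \left(\frac{1}{-25} \cdot 346 + 2 \left(-76\right)^{\frac{3}{2}}\right) + \left(56 - -1112\right) = \left(\left(- \frac{1}{25}\right) 346 + 2 \left(- 152 i \sqrt{19}\right)\right) + \left(56 + 1112\right) = \left(- \frac{346}{25} - 304 i \sqrt{19}\right) + 1168 = \frac{28854}{25} - 304 i \sqrt{19}$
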